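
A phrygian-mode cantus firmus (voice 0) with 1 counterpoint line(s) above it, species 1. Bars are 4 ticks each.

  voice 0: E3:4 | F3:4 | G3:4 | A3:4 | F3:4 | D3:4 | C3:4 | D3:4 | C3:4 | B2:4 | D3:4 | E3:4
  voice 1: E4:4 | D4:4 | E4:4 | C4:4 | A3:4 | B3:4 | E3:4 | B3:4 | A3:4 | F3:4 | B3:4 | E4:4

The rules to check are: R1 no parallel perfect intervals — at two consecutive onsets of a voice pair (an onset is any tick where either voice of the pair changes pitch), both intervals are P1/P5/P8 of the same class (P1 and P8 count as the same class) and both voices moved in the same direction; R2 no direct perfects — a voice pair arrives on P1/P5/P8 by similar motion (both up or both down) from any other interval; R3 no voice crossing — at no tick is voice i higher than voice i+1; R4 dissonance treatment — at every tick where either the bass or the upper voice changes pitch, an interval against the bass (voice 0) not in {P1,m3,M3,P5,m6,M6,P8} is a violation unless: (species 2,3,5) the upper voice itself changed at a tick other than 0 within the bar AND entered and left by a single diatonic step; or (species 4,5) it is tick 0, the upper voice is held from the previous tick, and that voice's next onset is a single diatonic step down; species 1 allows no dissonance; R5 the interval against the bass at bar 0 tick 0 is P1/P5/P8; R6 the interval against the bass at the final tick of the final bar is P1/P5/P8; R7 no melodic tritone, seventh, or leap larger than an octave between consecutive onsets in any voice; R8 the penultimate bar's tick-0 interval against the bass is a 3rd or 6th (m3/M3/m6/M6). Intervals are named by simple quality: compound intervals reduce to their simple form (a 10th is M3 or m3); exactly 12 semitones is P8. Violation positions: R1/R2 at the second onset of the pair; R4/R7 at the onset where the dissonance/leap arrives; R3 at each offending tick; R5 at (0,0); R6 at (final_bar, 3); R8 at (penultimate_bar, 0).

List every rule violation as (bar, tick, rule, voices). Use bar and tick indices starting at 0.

(9, 0, R4, (0, 1))
(10, 0, R7, (1,))
(11, 0, R2, (0, 1))

bar 0: v0=E3 v1=E4 downbeat P8
bar 1: v0=F3 v1=D4 downbeat M6
bar 2: v0=G3 v1=E4 downbeat M6
bar 3: v0=A3 v1=C4 downbeat m3
bar 4: v0=F3 v1=A3 downbeat M3
bar 5: v0=D3 v1=B3 downbeat M6
bar 6: v0=C3 v1=E3 downbeat M3
bar 7: v0=D3 v1=B3 downbeat M6
bar 8: v0=C3 v1=A3 downbeat M6
bar 9: v0=B2 v1=F3 downbeat TT
bar 10: v0=D3 v1=B3 downbeat M6
bar 11: v0=E3 v1=E4 downbeat P8
  -> R4 @ bar 9 tick 0 v(0, 1): B2/F3 TT untreated
  -> R7 @ bar 10 tick 0 v(1,): F3->B3 leap 6st
  -> R2 @ bar 11 tick 0 v(0, 1): D3/B3 M6 -> E3/E4 P8 similar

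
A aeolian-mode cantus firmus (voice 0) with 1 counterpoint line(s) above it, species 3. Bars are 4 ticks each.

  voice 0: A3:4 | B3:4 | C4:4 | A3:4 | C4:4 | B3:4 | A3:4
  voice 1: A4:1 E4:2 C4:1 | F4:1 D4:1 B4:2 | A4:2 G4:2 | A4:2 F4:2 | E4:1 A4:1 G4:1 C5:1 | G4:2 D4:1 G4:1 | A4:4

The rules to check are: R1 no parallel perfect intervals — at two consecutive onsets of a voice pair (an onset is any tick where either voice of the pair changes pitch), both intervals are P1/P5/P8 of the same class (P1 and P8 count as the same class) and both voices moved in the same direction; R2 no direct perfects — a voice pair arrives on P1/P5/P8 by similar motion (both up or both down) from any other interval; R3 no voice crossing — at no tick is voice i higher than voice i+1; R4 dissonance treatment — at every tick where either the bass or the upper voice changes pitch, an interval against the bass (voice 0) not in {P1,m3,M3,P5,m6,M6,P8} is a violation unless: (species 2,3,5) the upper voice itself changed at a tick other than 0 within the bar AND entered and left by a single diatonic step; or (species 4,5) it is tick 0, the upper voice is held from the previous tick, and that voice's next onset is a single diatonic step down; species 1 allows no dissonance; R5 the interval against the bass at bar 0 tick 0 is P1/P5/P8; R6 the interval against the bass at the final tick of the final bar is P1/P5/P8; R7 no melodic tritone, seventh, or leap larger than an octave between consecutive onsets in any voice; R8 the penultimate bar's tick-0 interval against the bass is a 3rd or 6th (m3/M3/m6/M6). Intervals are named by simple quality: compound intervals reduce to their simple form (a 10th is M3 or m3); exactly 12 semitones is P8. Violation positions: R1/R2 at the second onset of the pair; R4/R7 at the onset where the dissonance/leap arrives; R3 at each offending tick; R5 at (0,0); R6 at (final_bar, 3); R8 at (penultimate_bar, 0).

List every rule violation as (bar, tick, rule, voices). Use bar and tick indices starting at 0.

(1, 0, R4, (0, 1))

bar 0: v0=A3 v1=A4 downbeat P8
bar 1: v0=B3 v1=F4 downbeat TT
bar 2: v0=C4 v1=A4 downbeat M6
bar 3: v0=A3 v1=A4 downbeat P8
bar 4: v0=C4 v1=E4 downbeat M3
bar 5: v0=B3 v1=G4 downbeat m6
bar 6: v0=A3 v1=A4 downbeat P8
  -> R4 @ bar 1 tick 0 v(0, 1): B3/F4 TT untreated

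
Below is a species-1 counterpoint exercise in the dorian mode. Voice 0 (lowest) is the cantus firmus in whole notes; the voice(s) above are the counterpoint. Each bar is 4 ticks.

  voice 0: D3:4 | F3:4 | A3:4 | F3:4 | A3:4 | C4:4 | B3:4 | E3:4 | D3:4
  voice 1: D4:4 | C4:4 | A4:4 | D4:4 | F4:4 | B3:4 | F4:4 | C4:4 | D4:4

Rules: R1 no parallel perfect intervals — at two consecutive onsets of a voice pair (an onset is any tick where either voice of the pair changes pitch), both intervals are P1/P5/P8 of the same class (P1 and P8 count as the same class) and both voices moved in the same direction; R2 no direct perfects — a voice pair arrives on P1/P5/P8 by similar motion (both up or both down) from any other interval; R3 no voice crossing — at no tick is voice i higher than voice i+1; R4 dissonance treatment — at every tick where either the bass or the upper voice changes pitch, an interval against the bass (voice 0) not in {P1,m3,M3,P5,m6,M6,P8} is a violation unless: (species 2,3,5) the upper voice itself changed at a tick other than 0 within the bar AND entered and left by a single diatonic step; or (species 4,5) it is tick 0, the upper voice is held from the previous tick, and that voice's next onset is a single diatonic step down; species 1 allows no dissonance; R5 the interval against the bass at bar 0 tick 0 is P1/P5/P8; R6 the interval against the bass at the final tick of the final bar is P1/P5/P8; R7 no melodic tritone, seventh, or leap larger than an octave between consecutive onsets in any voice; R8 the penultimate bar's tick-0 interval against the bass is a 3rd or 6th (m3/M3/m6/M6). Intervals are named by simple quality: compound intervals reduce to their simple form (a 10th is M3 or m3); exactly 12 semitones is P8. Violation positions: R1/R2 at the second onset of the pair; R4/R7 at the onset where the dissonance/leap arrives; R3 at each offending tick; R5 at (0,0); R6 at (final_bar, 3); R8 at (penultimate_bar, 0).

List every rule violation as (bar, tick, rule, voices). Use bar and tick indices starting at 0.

(2, 0, R2, (0, 1))
(5, 0, R3, (0, 1))
(5, 0, R4, (0, 1))
(5, 0, R7, (1,))
(5, 1, R3, (0, 1))
(5, 2, R3, (0, 1))
(5, 3, R3, (0, 1))
(6, 0, R4, (0, 1))
(6, 0, R7, (1,))

bar 0: v0=D3 v1=D4 downbeat P8
bar 1: v0=F3 v1=C4 downbeat P5
bar 2: v0=A3 v1=A4 downbeat P8
bar 3: v0=F3 v1=D4 downbeat M6
bar 4: v0=A3 v1=F4 downbeat m6
bar 5: v0=C4 v1=B3 downbeat m2
bar 6: v0=B3 v1=F4 downbeat TT
bar 7: v0=E3 v1=C4 downbeat m6
bar 8: v0=D3 v1=D4 downbeat P8
  -> R2 @ bar 2 tick 0 v(0, 1): F3/C4 P5 -> A3/A4 P8 similar
  -> R3 @ bar 5 tick 0 v(0, 1): C4 above B3
  -> R4 @ bar 5 tick 0 v(0, 1): C4/B3 m2 untreated
  -> R7 @ bar 5 tick 0 v(1,): F4->B3 leap 6st
  -> R3 @ bar 5 tick 1 v(0, 1): C4 above B3
  -> R3 @ bar 5 tick 2 v(0, 1): C4 above B3
  -> R3 @ bar 5 tick 3 v(0, 1): C4 above B3
  -> R4 @ bar 6 tick 0 v(0, 1): B3/F4 TT untreated
  -> R7 @ bar 6 tick 0 v(1,): B3->F4 leap 6st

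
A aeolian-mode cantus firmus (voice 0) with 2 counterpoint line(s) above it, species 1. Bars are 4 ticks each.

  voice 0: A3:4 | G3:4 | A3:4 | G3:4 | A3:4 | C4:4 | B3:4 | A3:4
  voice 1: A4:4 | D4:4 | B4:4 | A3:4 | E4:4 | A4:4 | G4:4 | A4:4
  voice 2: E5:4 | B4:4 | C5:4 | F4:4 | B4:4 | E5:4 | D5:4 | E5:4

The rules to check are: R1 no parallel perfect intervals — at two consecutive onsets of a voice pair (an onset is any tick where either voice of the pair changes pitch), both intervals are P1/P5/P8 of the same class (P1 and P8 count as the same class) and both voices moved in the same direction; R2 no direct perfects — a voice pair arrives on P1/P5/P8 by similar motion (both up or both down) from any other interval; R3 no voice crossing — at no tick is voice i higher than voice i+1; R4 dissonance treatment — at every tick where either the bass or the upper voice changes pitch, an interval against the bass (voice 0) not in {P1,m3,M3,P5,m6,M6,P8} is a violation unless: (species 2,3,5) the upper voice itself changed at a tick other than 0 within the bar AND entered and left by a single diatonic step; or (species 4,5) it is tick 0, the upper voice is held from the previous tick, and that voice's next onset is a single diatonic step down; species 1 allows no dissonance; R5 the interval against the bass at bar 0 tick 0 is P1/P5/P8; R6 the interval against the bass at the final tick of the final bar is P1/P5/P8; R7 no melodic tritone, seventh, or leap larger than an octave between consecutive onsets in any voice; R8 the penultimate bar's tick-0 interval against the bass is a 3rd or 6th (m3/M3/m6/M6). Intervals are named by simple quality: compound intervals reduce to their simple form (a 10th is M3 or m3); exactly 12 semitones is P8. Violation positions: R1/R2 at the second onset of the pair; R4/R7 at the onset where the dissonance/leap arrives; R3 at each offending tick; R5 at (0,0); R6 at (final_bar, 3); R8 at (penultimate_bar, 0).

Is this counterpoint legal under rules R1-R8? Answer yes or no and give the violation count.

bar 0: v0=A3 v1=A4 v2=E5 (P5)
bar 1: v0=G3 v1=D4 v2=B4 (M3)
bar 2: v0=A3 v1=B4 v2=C5 (m3)
bar 3: v0=G3 v1=A3 v2=F4 (m7)
bar 4: v0=A3 v1=E4 v2=B4 (M2)
bar 5: v0=C4 v1=A4 v2=E5 (M3)
bar 6: v0=B3 v1=G4 v2=D5 (m3)
bar 7: v0=A3 v1=A4 v2=E5 (P5)
  R2 @ bar1.0: A3/A4 P8 -> G3/D4 P5 similar
  R4 @ bar2.0: A3/B4 M2 untreated
  R4 @ bar3.0: G3/A3 M2 untreated
  R4 @ bar3.0: G3/F4 m7 untreated
  R7 @ bar3.0: B4->A3 leap 14st
  R2 @ bar4.0: G3/A3 M2 -> A3/E4 P5 similar
  R2 @ bar4.0: A3/F4 m6 -> E4/B4 P5 similar
  R4 @ bar4.0: A3/B4 M2 untreated
  R7 @ bar4.0: F4->B4 leap 6st
  R1 @ bar5.0: E4/B4 P5 -> A4/E5 P5 similar
  R1 @ bar6.0: A4/E5 P5 -> G4/D5 P5 similar
  R1 @ bar7.0: G4/D5 P5 -> A4/E5 P5 similar

No (12 violations)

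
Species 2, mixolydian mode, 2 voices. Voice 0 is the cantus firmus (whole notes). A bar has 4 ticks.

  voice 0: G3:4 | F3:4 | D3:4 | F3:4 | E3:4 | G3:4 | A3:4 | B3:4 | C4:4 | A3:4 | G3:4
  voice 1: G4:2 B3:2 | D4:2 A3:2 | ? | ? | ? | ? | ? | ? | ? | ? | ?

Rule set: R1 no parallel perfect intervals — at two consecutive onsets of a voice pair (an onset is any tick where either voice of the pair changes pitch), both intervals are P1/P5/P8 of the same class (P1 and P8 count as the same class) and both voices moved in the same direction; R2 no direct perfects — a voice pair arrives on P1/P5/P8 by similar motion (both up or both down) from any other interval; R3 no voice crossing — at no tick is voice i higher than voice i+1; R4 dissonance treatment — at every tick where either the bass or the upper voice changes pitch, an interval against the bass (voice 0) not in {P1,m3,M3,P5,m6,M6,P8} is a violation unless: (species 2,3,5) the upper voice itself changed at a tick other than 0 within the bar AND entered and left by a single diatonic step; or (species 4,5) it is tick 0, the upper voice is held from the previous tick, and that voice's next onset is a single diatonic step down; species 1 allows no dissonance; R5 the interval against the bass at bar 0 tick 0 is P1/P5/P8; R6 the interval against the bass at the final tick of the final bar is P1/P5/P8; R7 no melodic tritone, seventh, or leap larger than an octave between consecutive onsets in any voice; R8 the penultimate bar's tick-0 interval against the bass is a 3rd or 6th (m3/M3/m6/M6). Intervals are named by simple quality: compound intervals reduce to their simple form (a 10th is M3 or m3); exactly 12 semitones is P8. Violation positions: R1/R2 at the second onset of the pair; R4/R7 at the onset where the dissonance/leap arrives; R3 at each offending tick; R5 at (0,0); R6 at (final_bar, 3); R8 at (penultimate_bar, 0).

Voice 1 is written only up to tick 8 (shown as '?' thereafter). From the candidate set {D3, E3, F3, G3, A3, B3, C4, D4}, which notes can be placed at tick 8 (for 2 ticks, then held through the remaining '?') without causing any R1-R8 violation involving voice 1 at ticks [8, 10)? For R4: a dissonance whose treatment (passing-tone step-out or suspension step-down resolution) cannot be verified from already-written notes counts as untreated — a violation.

{A3, B3, D4, F3}

D3: violates R2
E3: violates R4
F3: legal
G3: violates R4
A3: legal
B3: legal
C4: violates R4
D4: legal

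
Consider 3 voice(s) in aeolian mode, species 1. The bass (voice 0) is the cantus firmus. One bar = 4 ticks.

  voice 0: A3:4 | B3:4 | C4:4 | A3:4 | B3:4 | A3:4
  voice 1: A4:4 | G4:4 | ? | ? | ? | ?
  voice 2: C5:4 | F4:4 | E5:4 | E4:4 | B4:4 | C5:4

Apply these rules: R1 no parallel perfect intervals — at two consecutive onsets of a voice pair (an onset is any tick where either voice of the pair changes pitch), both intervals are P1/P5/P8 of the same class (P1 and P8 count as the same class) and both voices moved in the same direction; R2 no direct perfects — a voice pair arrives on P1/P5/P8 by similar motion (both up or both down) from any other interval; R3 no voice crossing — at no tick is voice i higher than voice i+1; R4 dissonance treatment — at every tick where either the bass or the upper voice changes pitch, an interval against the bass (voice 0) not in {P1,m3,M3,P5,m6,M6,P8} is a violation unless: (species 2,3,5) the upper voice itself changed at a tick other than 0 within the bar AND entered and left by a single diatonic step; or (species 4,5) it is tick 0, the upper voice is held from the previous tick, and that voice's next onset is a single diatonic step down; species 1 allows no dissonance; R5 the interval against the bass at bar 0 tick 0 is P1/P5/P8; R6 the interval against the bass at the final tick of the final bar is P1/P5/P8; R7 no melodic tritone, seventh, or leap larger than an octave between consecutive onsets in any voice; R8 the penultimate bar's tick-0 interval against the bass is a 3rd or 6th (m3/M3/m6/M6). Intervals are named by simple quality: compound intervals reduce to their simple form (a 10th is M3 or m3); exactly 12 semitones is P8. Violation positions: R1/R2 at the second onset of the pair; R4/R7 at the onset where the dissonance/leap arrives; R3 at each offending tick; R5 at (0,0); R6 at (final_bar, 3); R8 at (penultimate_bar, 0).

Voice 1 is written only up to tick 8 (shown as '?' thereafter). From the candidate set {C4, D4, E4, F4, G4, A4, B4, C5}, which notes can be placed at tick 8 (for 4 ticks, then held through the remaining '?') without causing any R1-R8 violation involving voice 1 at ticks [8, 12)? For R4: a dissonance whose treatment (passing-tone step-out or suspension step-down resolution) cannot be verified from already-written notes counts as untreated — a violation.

{C4, E4, G4}

C4: legal
D4: violates R4
E4: legal
F4: violates R4
G4: legal
A4: violates R2
B4: violates R4
C5: violates R2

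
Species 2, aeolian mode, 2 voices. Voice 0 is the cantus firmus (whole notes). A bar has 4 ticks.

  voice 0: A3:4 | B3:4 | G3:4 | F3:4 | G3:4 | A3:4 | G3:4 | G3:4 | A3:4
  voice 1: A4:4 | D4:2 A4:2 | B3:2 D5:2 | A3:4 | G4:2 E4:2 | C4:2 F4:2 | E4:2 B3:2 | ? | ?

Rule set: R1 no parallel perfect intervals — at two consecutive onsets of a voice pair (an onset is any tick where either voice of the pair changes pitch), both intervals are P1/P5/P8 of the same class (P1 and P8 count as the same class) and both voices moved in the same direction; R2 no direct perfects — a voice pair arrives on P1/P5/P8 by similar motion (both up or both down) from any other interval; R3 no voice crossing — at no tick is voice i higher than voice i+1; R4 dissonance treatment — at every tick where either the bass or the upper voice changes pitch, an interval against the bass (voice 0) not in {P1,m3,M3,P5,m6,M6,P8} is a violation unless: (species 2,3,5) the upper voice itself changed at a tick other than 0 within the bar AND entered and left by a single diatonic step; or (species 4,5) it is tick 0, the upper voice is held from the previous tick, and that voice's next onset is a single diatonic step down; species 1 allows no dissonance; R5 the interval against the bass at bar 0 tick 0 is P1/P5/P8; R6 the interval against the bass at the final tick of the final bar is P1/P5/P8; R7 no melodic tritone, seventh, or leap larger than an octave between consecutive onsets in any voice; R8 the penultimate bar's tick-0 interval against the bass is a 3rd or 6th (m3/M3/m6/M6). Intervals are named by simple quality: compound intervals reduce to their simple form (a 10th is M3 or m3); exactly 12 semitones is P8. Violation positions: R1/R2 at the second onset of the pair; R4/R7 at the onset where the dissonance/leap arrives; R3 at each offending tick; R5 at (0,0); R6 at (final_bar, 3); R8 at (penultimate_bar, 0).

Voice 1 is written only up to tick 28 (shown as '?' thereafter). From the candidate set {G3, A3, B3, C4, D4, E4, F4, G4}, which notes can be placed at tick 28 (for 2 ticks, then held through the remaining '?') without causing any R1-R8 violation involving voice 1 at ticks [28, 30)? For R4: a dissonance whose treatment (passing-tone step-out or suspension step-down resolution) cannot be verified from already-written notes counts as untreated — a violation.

{B3, E4}

G3: violates R8
A3: violates R4,R8
B3: legal
C4: violates R4,R8
D4: violates R8
E4: legal
F4: violates R4,R7,R8
G4: violates R8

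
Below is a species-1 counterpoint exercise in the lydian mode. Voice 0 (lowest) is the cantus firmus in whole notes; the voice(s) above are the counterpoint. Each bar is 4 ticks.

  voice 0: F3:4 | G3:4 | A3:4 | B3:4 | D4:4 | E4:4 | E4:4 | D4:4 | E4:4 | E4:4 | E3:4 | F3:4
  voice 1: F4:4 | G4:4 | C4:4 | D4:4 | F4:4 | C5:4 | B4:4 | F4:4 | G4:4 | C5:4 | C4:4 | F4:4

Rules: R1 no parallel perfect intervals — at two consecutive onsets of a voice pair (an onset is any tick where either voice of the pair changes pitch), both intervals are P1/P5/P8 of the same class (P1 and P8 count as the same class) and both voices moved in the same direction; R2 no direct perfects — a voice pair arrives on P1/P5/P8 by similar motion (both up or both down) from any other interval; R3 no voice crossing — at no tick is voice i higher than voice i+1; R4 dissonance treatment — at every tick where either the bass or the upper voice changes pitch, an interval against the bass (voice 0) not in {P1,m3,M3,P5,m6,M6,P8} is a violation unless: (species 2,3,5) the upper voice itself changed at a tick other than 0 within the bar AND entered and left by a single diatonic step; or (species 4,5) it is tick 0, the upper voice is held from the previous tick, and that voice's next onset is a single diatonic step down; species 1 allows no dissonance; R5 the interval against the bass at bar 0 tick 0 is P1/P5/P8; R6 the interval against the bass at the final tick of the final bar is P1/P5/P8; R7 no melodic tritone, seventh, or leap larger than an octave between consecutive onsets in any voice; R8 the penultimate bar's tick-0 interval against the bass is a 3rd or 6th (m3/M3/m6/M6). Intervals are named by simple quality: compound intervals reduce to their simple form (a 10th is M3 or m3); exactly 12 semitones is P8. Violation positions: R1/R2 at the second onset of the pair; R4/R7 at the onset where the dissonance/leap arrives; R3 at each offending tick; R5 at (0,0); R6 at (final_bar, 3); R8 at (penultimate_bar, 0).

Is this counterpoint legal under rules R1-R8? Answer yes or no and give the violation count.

No (3 violations)

bar 0: v0=F3 v1=F4 (P8)
bar 1: v0=G3 v1=G4 (P8)
bar 2: v0=A3 v1=C4 (m3)
bar 3: v0=B3 v1=D4 (m3)
bar 4: v0=D4 v1=F4 (m3)
bar 5: v0=E4 v1=C5 (m6)
bar 6: v0=E4 v1=B4 (P5)
bar 7: v0=D4 v1=F4 (m3)
bar 8: v0=E4 v1=G4 (m3)
bar 9: v0=E4 v1=C5 (m6)
bar 10: v0=E3 v1=C4 (m6)
bar 11: v0=F3 v1=F4 (P8)
  R1 @ bar1.0: F3/F4 P8 -> G3/G4 P8 similar
  R7 @ bar7.0: B4->F4 leap 6st
  R2 @ bar11.0: E3/C4 m6 -> F3/F4 P8 similar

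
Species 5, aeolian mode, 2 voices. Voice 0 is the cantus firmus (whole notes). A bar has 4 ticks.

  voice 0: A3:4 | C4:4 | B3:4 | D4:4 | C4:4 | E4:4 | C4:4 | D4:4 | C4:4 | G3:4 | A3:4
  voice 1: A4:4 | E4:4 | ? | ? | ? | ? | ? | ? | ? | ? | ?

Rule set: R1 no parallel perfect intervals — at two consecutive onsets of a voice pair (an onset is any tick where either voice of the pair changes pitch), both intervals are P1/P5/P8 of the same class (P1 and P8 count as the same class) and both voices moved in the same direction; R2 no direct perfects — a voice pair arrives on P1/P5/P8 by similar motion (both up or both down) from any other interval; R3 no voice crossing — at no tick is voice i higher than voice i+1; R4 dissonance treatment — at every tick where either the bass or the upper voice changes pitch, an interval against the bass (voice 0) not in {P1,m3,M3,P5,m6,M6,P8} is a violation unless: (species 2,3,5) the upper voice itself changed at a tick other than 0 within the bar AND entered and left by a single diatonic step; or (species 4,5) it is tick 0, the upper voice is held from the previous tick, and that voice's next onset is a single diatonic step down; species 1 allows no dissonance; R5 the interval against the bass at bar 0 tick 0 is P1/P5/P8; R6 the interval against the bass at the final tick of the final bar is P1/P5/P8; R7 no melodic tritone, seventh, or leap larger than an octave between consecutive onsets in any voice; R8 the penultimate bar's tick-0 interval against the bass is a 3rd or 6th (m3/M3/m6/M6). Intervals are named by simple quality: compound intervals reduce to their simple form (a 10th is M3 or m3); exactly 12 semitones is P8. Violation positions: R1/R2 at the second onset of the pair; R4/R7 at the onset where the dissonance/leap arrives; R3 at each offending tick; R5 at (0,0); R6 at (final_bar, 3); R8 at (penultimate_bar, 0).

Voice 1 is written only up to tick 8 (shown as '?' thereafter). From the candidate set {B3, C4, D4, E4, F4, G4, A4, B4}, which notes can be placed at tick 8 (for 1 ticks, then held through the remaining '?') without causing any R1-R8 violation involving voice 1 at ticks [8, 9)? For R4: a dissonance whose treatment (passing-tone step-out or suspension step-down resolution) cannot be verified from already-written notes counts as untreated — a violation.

{B4, D4, G4}

B3: violates R2
C4: violates R4
D4: legal
E4: violates R4
F4: violates R4
G4: legal
A4: violates R4
B4: legal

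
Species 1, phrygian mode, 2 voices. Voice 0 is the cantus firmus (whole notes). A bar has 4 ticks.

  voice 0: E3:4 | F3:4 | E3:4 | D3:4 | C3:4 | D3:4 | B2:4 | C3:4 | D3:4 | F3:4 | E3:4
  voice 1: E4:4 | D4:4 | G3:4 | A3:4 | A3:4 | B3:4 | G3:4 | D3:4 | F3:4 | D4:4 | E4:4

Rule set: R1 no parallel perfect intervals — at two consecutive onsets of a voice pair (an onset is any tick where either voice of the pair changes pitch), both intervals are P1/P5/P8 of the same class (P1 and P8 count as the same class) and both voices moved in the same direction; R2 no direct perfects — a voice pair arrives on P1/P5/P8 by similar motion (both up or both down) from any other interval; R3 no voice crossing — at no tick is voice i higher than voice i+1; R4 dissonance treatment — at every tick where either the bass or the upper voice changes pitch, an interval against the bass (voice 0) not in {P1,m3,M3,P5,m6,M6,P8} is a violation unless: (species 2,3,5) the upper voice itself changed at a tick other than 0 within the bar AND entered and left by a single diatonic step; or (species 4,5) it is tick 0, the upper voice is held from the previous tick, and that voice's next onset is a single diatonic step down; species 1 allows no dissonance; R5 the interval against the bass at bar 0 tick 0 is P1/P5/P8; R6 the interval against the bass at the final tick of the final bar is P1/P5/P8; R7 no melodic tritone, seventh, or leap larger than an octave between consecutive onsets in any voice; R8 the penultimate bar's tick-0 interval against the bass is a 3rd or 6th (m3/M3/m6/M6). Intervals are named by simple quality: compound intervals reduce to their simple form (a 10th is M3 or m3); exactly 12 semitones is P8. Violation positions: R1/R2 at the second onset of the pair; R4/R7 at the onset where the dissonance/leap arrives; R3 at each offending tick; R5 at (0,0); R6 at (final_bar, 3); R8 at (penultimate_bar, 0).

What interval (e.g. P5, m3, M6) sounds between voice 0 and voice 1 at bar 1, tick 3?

voice 0=F3 voice 1=D4 -> M6

M6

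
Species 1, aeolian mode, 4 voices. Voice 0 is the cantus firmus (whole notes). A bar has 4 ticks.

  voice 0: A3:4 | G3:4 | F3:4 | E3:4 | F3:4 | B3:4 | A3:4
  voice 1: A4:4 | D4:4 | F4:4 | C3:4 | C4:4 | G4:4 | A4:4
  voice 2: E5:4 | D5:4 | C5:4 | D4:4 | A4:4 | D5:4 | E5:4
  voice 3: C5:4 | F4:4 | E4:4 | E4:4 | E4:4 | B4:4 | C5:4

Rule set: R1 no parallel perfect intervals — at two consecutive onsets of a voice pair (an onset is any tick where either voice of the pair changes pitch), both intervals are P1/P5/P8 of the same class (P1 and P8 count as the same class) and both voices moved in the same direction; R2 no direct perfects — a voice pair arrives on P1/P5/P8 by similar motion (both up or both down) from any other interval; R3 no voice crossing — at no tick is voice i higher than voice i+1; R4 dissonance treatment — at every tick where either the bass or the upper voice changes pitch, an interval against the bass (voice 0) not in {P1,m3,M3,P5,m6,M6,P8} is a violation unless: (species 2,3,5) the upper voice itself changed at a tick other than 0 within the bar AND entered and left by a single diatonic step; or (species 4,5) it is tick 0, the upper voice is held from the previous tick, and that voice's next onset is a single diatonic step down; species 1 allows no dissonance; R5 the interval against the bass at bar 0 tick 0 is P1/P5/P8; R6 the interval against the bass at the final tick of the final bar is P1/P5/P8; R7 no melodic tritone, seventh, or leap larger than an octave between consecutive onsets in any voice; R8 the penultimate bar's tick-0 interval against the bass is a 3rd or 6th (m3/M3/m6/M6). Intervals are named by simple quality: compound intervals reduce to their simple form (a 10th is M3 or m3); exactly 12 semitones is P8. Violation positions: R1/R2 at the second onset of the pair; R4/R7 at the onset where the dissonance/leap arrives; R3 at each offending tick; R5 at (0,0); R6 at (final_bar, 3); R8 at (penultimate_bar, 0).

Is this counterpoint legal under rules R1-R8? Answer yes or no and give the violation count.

No (46 violations)

bar 0: v0=A3 v1=A4 v2=E5 v3=C5 (m3)
bar 1: v0=G3 v1=D4 v2=D5 v3=F4 (m7)
bar 2: v0=F3 v1=F4 v2=C5 v3=E4 (M7)
bar 3: v0=E3 v1=C3 v2=D4 v3=E4 (P8)
bar 4: v0=F3 v1=C4 v2=A4 v3=E4 (M7)
bar 5: v0=B3 v1=G4 v2=D5 v3=B4 (P8)
bar 6: v0=A3 v1=A4 v2=E5 v3=C5 (m3)
  R3 @ bar0.0: E5 above C5
  R5 @ bar0.0: opens on m3
  R3 @ bar0.1: E5 above C5
  R3 @ bar0.2: E5 above C5
  R3 @ bar0.3: E5 above C5
  R1 @ bar1.0: A3/E5 P5 -> G3/D5 P5 similar
  R2 @ bar1.0: A3/A4 P8 -> G3/D4 P5 similar
  R2 @ bar1.0: A4/E5 P5 -> D4/D5 P8 similar
  R3 @ bar1.0: D5 above F4
  R4 @ bar1.0: G3/F4 m7 untreated
  R3 @ bar1.1: D5 above F4
  R3 @ bar1.2: D5 above F4
  R3 @ bar1.3: D5 above F4
  R1 @ bar2.0: G3/D5 P5 -> F3/C5 P5 similar
  R3 @ bar2.0: C5 above E4
  R4 @ bar2.0: F3/E4 M7 untreated
  R3 @ bar2.1: C5 above E4
  R3 @ bar2.2: C5 above E4
  R3 @ bar2.3: C5 above E4
  R3 @ bar3.0: E3 above C3
  R4 @ bar3.0: E3/D4 m7 untreated
  R7 @ bar3.0: F4->C3 leap 17st
  R7 @ bar3.0: C5->D4 leap 10st
  R3 @ bar3.1: E3 above C3
  R3 @ bar3.2: E3 above C3
  R3 @ bar3.3: E3 above C3
  R2 @ bar4.0: E3/C3 M3 -> F3/C4 P5 similar
  R3 @ bar4.0: A4 above E4
  R4 @ bar4.0: F3/E4 M7 untreated
  R3 @ bar4.1: A4 above E4
  R3 @ bar4.2: A4 above E4
  R3 @ bar4.3: A4 above E4
  R2 @ bar5.0: F3/E4 M7 -> B3/B4 P8 similar
  R2 @ bar5.0: C4/A4 M6 -> G4/D5 P5 similar
  R3 @ bar5.0: D5 above B4
  R7 @ bar5.0: F3->B3 leap 6st
  R8 @ bar5.0: penult P8 not 3rd/6th
  R3 @ bar5.1: D5 above B4
  R3 @ bar5.2: D5 above B4
  R3 @ bar5.3: D5 above B4
  R1 @ bar6.0: G4/D5 P5 -> A4/E5 P5 similar
  R3 @ bar6.0: E5 above C5
  R3 @ bar6.1: E5 above C5
  R3 @ bar6.2: E5 above C5
  R3 @ bar6.3: E5 above C5
  R6 @ bar6.3: closes on m3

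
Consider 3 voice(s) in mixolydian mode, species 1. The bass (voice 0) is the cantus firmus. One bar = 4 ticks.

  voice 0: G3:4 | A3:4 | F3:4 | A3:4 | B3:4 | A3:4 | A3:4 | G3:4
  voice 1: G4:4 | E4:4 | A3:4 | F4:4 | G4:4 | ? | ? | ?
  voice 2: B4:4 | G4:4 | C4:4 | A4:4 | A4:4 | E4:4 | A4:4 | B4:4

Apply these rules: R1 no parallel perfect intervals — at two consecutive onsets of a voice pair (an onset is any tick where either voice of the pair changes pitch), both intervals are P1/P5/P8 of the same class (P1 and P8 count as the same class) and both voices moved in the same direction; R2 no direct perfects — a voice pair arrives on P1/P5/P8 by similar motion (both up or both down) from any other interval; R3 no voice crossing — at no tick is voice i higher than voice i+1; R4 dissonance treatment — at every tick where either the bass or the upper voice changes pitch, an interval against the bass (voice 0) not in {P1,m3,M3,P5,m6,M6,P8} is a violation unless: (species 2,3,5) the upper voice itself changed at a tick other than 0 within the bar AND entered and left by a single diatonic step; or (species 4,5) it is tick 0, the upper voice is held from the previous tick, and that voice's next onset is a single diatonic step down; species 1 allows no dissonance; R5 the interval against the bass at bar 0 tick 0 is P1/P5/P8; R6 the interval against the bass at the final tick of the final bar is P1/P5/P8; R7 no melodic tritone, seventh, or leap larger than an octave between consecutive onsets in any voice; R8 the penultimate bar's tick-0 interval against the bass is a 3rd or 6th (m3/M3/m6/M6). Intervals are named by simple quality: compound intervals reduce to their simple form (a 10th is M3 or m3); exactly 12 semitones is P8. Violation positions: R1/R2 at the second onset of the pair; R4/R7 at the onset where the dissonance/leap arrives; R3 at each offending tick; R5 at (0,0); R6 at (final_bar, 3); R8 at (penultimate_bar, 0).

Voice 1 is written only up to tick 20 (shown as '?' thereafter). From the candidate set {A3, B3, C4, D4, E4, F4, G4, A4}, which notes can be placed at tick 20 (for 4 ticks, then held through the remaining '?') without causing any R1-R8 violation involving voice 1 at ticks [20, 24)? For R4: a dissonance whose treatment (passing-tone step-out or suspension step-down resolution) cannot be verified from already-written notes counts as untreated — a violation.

A3: violates R2,R7
B3: violates R4
C4: legal
D4: violates R4
E4: violates R2
F4: violates R3
G4: violates R3,R4
A4: violates R3

{C4}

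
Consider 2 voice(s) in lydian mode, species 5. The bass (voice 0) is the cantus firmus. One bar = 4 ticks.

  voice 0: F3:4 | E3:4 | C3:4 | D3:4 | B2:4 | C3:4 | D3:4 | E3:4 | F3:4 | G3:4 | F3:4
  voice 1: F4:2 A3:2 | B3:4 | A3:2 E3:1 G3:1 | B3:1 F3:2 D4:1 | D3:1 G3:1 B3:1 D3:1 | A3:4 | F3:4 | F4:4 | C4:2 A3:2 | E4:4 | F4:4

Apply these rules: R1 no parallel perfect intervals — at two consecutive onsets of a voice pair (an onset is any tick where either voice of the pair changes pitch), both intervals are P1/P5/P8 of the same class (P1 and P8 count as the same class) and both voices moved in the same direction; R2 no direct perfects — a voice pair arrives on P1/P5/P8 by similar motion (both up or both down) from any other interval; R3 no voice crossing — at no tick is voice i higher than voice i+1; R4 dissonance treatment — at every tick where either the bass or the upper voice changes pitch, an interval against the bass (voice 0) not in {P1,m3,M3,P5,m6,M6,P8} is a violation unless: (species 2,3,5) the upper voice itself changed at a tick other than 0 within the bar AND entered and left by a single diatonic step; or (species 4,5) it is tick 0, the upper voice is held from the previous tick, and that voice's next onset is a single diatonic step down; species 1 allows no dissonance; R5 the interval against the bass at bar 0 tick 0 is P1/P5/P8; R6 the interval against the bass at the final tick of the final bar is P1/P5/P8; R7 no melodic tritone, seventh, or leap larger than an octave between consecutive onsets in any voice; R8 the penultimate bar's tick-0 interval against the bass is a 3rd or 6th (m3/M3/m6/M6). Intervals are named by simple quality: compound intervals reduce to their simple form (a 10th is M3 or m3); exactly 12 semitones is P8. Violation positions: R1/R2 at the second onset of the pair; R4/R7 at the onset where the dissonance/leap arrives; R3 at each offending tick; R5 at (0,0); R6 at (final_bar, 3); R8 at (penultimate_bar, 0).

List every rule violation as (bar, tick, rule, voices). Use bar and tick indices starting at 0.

bar 0: v0=F3 v1=F4 downbeat P8
bar 1: v0=E3 v1=B3 downbeat P5
bar 2: v0=C3 v1=A3 downbeat M6
bar 3: v0=D3 v1=B3 downbeat M6
bar 4: v0=B2 v1=D3 downbeat m3
bar 5: v0=C3 v1=A3 downbeat M6
bar 6: v0=D3 v1=F3 downbeat m3
bar 7: v0=E3 v1=F4 downbeat m2
bar 8: v0=F3 v1=C4 downbeat P5
bar 9: v0=G3 v1=E4 downbeat M6
bar 10: v0=F3 v1=F4 downbeat P8
  -> R7 @ bar 3 tick 1 v(1,): B3->F3 leap 6st
  -> R4 @ bar 7 tick 0 v(0, 1): E3/F4 m2 untreated

(3, 1, R7, (1,))
(7, 0, R4, (0, 1))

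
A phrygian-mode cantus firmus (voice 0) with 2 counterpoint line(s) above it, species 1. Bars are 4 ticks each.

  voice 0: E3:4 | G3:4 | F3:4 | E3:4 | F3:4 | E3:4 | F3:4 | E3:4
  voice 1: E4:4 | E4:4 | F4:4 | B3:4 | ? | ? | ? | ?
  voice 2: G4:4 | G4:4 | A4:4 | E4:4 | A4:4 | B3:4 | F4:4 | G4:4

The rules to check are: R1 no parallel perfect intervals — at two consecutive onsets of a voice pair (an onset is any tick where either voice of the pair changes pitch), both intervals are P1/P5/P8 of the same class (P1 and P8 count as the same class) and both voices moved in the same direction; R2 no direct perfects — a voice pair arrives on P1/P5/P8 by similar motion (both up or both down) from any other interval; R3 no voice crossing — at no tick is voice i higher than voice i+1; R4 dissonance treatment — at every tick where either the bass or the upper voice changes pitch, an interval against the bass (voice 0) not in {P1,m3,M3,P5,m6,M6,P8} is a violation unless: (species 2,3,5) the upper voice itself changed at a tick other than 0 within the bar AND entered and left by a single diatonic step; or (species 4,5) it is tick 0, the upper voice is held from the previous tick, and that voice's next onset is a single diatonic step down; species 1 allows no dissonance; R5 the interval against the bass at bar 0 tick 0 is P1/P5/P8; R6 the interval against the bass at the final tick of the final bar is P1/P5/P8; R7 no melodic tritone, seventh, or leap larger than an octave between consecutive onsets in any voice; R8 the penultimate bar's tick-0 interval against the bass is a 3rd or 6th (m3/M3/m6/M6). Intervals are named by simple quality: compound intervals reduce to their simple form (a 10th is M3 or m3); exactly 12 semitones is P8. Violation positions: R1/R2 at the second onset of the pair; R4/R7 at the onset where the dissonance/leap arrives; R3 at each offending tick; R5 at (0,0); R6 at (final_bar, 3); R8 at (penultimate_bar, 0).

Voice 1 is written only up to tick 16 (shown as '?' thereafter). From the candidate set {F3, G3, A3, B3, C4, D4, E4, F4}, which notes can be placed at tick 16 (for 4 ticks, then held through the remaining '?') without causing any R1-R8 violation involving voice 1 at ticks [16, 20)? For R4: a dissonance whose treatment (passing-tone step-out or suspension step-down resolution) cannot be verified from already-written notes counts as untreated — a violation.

{A3}

F3: violates R7
G3: violates R4
A3: legal
B3: violates R4
C4: violates R1
D4: violates R2
E4: violates R4
F4: violates R2,R7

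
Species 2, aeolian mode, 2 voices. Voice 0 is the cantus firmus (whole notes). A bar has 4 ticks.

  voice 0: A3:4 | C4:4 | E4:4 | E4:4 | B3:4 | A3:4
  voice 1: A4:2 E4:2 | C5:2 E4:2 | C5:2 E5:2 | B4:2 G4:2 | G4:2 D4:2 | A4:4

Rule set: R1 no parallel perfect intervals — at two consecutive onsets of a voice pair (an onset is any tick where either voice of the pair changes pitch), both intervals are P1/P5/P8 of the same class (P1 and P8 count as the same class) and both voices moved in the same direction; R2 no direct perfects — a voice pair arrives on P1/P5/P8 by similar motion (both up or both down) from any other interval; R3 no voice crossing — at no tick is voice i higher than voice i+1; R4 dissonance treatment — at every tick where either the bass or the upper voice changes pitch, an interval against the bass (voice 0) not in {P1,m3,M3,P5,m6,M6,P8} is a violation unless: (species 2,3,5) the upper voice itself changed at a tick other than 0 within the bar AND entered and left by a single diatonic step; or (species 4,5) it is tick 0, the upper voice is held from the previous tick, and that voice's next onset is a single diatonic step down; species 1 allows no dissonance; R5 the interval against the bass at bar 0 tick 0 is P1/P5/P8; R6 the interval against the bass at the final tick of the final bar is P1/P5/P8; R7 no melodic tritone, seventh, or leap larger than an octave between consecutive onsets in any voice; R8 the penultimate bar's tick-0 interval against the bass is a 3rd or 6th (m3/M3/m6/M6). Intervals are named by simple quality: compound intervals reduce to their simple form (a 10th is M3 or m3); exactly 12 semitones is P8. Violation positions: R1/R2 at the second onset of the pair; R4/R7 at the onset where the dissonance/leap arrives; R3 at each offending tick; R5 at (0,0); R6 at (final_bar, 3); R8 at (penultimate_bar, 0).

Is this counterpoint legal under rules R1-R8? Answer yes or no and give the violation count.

bar 0: v0=A3 v1=A4 (P8)
bar 1: v0=C4 v1=C5 (P8)
bar 2: v0=E4 v1=C5 (m6)
bar 3: v0=E4 v1=B4 (P5)
bar 4: v0=B3 v1=G4 (m6)
bar 5: v0=A3 v1=A4 (P8)
  R2 @ bar1.0: A3/E4 P5 -> C4/C5 P8 similar

No (1 violations)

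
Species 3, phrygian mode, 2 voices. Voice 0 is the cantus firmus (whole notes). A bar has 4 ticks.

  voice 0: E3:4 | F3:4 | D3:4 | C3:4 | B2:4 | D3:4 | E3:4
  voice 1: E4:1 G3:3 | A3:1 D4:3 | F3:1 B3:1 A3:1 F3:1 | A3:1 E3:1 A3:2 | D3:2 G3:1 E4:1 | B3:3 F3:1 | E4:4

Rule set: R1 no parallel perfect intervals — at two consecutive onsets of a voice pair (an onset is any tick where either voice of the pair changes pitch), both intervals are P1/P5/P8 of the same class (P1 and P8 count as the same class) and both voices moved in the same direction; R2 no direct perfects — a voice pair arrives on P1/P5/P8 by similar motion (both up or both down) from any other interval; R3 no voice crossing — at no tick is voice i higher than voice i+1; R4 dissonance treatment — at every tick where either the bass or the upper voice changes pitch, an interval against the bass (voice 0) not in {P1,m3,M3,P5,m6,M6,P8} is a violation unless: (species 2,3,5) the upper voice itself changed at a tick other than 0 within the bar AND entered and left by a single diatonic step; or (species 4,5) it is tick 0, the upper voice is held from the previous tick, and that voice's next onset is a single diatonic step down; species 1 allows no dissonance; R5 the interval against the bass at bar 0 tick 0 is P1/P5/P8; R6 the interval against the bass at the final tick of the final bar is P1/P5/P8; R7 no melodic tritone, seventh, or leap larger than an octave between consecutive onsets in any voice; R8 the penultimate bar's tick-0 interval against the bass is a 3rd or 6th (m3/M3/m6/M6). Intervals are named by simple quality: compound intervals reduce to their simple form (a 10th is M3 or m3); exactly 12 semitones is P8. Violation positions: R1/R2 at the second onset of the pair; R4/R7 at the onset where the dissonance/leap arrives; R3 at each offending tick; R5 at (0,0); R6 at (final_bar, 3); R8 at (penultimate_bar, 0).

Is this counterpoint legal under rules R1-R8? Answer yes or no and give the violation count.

No (5 violations)

bar 0: v0=E3 v1=E4 (P8)
bar 1: v0=F3 v1=A3 (M3)
bar 2: v0=D3 v1=F3 (m3)
bar 3: v0=C3 v1=A3 (M6)
bar 4: v0=B2 v1=D3 (m3)
bar 5: v0=D3 v1=B3 (M6)
bar 6: v0=E3 v1=E4 (P8)
  R7 @ bar2.1: F3->B3 leap 6st
  R4 @ bar4.3: B2/E4 P4 untreated
  R7 @ bar5.3: B3->F3 leap 6st
  R2 @ bar6.0: D3/F3 m3 -> E3/E4 P8 similar
  R7 @ bar6.0: F3->E4 leap 11st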